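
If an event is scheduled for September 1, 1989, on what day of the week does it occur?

Friday

Doomsday rule: the anchor day for the 1900s is Wednesday. For year 89: 89÷12 = 7 r 5, and 5÷4 = 1, so 7+5+1 = 13.
Wednesday + 13 ≡ Tuesday — that's 1989's doomsday.
In September the doomsday date is Sep 5.
Sep 1 is 4 days before Sep 5; 4 mod 7 = 4, so Tuesday − 4 = Friday.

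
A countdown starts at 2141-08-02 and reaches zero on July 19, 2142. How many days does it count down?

Aug 2, 2141 → Sep 2, 2141: 31 days (August has 31).
Sep 2, 2141 → Oct 2, 2141: 30 days (September has 30).
Oct 2, 2141 → Nov 2, 2141: 31 days (October has 31).
Nov 2, 2141 → Dec 2, 2141: 30 days (November has 30).
Dec 2, 2141 → Jan 2, 2142: 31 days (December has 31).
Jan 2, 2142 → Feb 2, 2142: 31 days (January has 31).
Feb 2, 2142 → Mar 2, 2142: 28 days (February has 28).
Mar 2, 2142 → Apr 2, 2142: 31 days (March has 31).
Apr 2, 2142 → May 2, 2142: 30 days (April has 30).
May 2, 2142 → Jun 2, 2142: 31 days (May has 31).
Jun 2, 2142 → Jul 2, 2142: 30 days (June has 30).
Jul 2, 2142 → Jul 19, 2142: 17 days.
Total: 351 days.

351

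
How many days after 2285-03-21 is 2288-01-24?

Mar 21, 2285 → Mar 21, 2286: 365 days.
Mar 21, 2286 → Mar 21, 2287: 365 days.
Mar 21, 2287 → Apr 21, 2287: 31 days (March has 31).
Apr 21, 2287 → May 21, 2287: 30 days (April has 30).
May 21, 2287 → Jun 21, 2287: 31 days (May has 31).
Jun 21, 2287 → Jul 21, 2287: 30 days (June has 30).
Jul 21, 2287 → Aug 21, 2287: 31 days (July has 31).
Aug 21, 2287 → Sep 21, 2287: 31 days (August has 31).
Sep 21, 2287 → Oct 21, 2287: 30 days (September has 30).
Oct 21, 2287 → Nov 21, 2287: 31 days (October has 31).
Nov 21, 2287 → Dec 21, 2287: 30 days (November has 30).
Dec 21, 2287 → Jan 21, 2288: 31 days (December has 31).
Jan 21, 2288 → Jan 24, 2288: 3 days.
Total: 1039 days.

1039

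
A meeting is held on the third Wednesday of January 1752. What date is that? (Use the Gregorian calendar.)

January 19, 1752

January 1, 1752 is a Saturday.
The first Wednesday is therefore January 5 (4 days later).
The third Wednesday is 5 + 2×7 = January 19.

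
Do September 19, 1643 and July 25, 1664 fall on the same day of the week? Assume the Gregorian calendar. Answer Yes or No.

No

From Sep 19, 1643 to Jul 25, 1664 is 7615 days.
7615 mod 7 = 6, so they are different weekdays.
(Sep 19, 1643 is a Saturday; Jul 25, 1664 is a Friday.)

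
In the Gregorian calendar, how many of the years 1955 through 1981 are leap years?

7

Multiples of 4 in [1955,1981]: 7.
Of those, multiples of 100: 0 (not leap unless ÷400).
Multiples of 400: 0.
Leap years = 7 − 0 + 0 = 7.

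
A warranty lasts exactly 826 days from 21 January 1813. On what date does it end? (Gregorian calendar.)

+365 (one year) → Jan 21, 1814 (461 left).
+365 (one year) → Jan 21, 1815 (96 left).
Jan has 31 days: +11 → Feb 1, 1815 (85 left).
Feb has 28 days: +28 → Mar 1, 1815 (57 left).
Mar has 31 days: +31 → Apr 1, 1815 (26 left).
+26 → Apr 27, 1815.

April 27, 1815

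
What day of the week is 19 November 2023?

Doomsday rule: the anchor day for the 2000s is Tuesday. For year 23: 23÷12 = 1 r 11, and 11÷4 = 2, so 1+11+2 = 14.
Tuesday + 14 ≡ Tuesday — that's 2023's doomsday.
In November the doomsday date is Nov 7.
Nov 19 is 12 days after Nov 7; 12 mod 7 = 5, so Tuesday + 5 = Sunday.

Sunday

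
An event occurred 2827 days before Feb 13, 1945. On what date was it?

May 19, 1937

−366 (one year; includes Feb 29, 1944) → Feb 13, 1944 (2461 left).
−365 (one year) → Feb 13, 1943 (2096 left).
−365 (one year) → Feb 13, 1942 (1731 left).
−365 (one year) → Feb 13, 1941 (1366 left).
−366 (one year; includes Feb 29, 1940) → Feb 13, 1940 (1000 left).
−365 (one year) → Feb 13, 1939 (635 left).
−365 (one year) → Feb 13, 1938 (270 left).
−13 → Jan 31, 1938 (end of Jan, 31 days; 257 left).
−31 → Dec 31, 1937 (end of Dec, 31 days; 226 left).
−31 → Nov 30, 1937 (end of Nov, 30 days; 195 left).
−30 → Oct 31, 1937 (end of Oct, 31 days; 165 left).
−31 → Sep 30, 1937 (end of Sep, 30 days; 134 left).
−30 → Aug 31, 1937 (end of Aug, 31 days; 104 left).
−31 → Jul 31, 1937 (end of Jul, 31 days; 73 left).
−31 → Jun 30, 1937 (end of Jun, 30 days; 42 left).
−30 → May 31, 1937 (end of May, 31 days; 12 left).
−12 → May 19, 1937.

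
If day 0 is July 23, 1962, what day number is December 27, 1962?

157

Jul 23, 1962 → Aug 23, 1962: 31 days (July has 31).
Aug 23, 1962 → Sep 23, 1962: 31 days (August has 31).
Sep 23, 1962 → Oct 23, 1962: 30 days (September has 30).
Oct 23, 1962 → Nov 23, 1962: 31 days (October has 31).
Nov 23, 1962 → Dec 23, 1962: 30 days (November has 30).
Dec 23, 1962 → Dec 27, 1962: 4 days.
Total: 157 days.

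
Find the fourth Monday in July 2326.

July 26, 2326

July 1, 2326 is a Thursday.
The first Monday is therefore July 5 (4 days later).
The fourth Monday is 5 + 3×7 = July 26.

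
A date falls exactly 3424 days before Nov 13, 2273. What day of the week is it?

First find the weekday of Nov 13, 2273. Doomsday rule: the anchor day for the 2200s is Friday. For year 73: 73÷12 = 6 r 1, and 1÷4 = 0, so 6+1+0 = 7.
Friday + 7 ≡ Friday — that's 2273's doomsday.
In November the doomsday date is Nov 7.
Nov 13 is 6 days after Nov 7; 6 mod 7 = 6, so Friday + 6 = Thursday.
3424 mod 7 = 1, so 3424 days before a Thursday is Thursday − 1 = Wednesday.

Wednesday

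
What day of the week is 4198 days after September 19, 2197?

Sunday

Sep 19, 2197 is a Tuesday.
4198 mod 7 = 5, so 4198 days after a Tuesday is Tuesday + 5 = Sunday.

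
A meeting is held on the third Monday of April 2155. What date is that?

April 21, 2155

April 1, 2155 is a Tuesday.
The first Monday is therefore April 7 (6 days later).
The third Monday is 7 + 2×7 = April 21.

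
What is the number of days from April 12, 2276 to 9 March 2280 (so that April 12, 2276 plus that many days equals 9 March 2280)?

1427

Apr 12, 2276 → Apr 12, 2277: 365 days.
Apr 12, 2277 → Apr 12, 2278: 365 days.
Apr 12, 2278 → Apr 12, 2279: 365 days.
Apr 12, 2279 → May 12, 2279: 30 days (April has 30).
May 12, 2279 → Jun 12, 2279: 31 days (May has 31).
Jun 12, 2279 → Jul 12, 2279: 30 days (June has 30).
Jul 12, 2279 → Aug 12, 2279: 31 days (July has 31).
Aug 12, 2279 → Sep 12, 2279: 31 days (August has 31).
Sep 12, 2279 → Oct 12, 2279: 30 days (September has 30).
Oct 12, 2279 → Nov 12, 2279: 31 days (October has 31).
Nov 12, 2279 → Dec 12, 2279: 30 days (November has 30).
Dec 12, 2279 → Jan 12, 2280: 31 days (December has 31).
Jan 12, 2280 → Feb 12, 2280: 31 days (January has 31).
Feb 12, 2280 → Mar 9, 2280: 26 days.
Total: 1427 days.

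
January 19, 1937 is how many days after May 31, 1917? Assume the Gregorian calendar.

7173

May 31, 1917 → May 31, 1918: 365 days.
May 31, 1918 → May 31, 1919: 365 days.
May 31, 1919 → May 31, 1920: 366 days (Feb 29, 1920 is in that span).
May 31, 1920 → May 31, 1921: 365 days.
May 31, 1921 → May 31, 1922: 365 days.
May 31, 1922 → May 31, 1923: 365 days.
May 31, 1923 → May 31, 1924: 366 days (Feb 29, 1924 is in that span).
May 31, 1924 → May 31, 1925: 365 days.
May 31, 1925 → May 31, 1926: 365 days.
May 31, 1926 → May 31, 1927: 365 days.
May 31, 1927 → May 31, 1928: 366 days (Feb 29, 1928 is in that span).
May 31, 1928 → May 31, 1929: 365 days.
May 31, 1929 → May 31, 1930: 365 days.
May 31, 1930 → May 31, 1931: 365 days.
May 31, 1931 → May 31, 1932: 366 days (Feb 29, 1932 is in that span).
May 31, 1932 → May 31, 1933: 365 days.
May 31, 1933 → May 31, 1934: 365 days.
May 31, 1934 → May 31, 1935: 365 days.
May 31, 1935 → May 31, 1936: 366 days (Feb 29, 1936 is in that span).
May 31, 1936 → Jun 30, 1936: 30 days (May has 31).
Jun 30, 1936 → Jul 30, 1936: 30 days (June has 30).
Jul 30, 1936 → Aug 30, 1936: 31 days (July has 31).
Aug 30, 1936 → Sep 30, 1936: 31 days (August has 31).
Sep 30, 1936 → Oct 30, 1936: 30 days (September has 30).
Oct 30, 1936 → Nov 30, 1936: 31 days (October has 31).
Nov 30, 1936 → Dec 30, 1936: 30 days (November has 30).
Dec 30, 1936 → Jan 19, 1937: 20 days.
Total: 7173 days.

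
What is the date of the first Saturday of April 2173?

April 1, 2173 is a Thursday.
The first Saturday is therefore April 3 (2 days later).

April 3, 2173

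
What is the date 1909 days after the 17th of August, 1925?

November 8, 1930

+365 (one year) → Aug 17, 1926 (1544 left).
+365 (one year) → Aug 17, 1927 (1179 left).
+366 (one year; includes Feb 29, 1928) → Aug 17, 1928 (813 left).
+365 (one year) → Aug 17, 1929 (448 left).
+365 (one year) → Aug 17, 1930 (83 left).
Aug has 31 days: +15 → Sep 1, 1930 (68 left).
Sep has 30 days: +30 → Oct 1, 1930 (38 left).
Oct has 31 days: +31 → Nov 1, 1930 (7 left).
+7 → Nov 8, 1930.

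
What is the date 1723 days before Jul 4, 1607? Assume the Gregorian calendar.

−365 (one year) → Jul 4, 1606 (1358 left).
−365 (one year) → Jul 4, 1605 (993 left).
−365 (one year) → Jul 4, 1604 (628 left).
−366 (one year; includes Feb 29, 1604) → Jul 4, 1603 (262 left).
−4 → Jun 30, 1603 (end of Jun, 30 days; 258 left).
−30 → May 31, 1603 (end of May, 31 days; 228 left).
−31 → Apr 30, 1603 (end of Apr, 30 days; 197 left).
−30 → Mar 31, 1603 (end of Mar, 31 days; 167 left).
−31 → Feb 28, 1603 (end of Feb, 28 days; 136 left).
−28 → Jan 31, 1603 (end of Jan, 31 days; 108 left).
−31 → Dec 31, 1602 (end of Dec, 31 days; 77 left).
−31 → Nov 30, 1602 (end of Nov, 30 days; 46 left).
−30 → Oct 31, 1602 (end of Oct, 31 days; 16 left).
−16 → Oct 15, 1602.

October 15, 1602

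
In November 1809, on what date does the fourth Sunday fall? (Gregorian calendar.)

November 26, 1809

November 1, 1809 is a Wednesday.
The first Sunday is therefore November 5 (4 days later).
The fourth Sunday is 5 + 3×7 = November 26.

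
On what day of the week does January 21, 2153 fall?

Doomsday rule: the anchor day for the 2100s is Sunday. For year 53: 53÷12 = 4 r 5, and 5÷4 = 1, so 4+5+1 = 10.
Sunday + 10 ≡ Wednesday — that's 2153's doomsday.
In January the doomsday date is Jan 3 (2153 is not a leap year).
Jan 21 is 18 days after Jan 3; 18 mod 7 = 4, so Wednesday + 4 = Sunday.

Sunday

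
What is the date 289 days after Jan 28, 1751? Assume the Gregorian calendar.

Jan has 31 days: +4 → Feb 1, 1751 (285 left).
Feb has 28 days: +28 → Mar 1, 1751 (257 left).
Mar has 31 days: +31 → Apr 1, 1751 (226 left).
Apr has 30 days: +30 → May 1, 1751 (196 left).
May has 31 days: +31 → Jun 1, 1751 (165 left).
Jun has 30 days: +30 → Jul 1, 1751 (135 left).
Jul has 31 days: +31 → Aug 1, 1751 (104 left).
Aug has 31 days: +31 → Sep 1, 1751 (73 left).
Sep has 30 days: +30 → Oct 1, 1751 (43 left).
Oct has 31 days: +31 → Nov 1, 1751 (12 left).
+12 → Nov 13, 1751.

November 13, 1751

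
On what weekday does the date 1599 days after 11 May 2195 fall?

Thursday

May 11, 2195 is a Monday.
1599 mod 7 = 3, so 1599 days after a Monday is Monday + 3 = Thursday.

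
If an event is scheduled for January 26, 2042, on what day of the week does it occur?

Sunday

Doomsday rule: the anchor day for the 2000s is Tuesday. For year 42: 42÷12 = 3 r 6, and 6÷4 = 1, so 3+6+1 = 10.
Tuesday + 10 ≡ Friday — that's 2042's doomsday.
In January the doomsday date is Jan 3 (2042 is not a leap year).
Jan 26 is 23 days after Jan 3; 23 mod 7 = 2, so Friday + 2 = Sunday.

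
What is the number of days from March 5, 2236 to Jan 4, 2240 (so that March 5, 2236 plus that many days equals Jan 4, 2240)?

1400

Mar 5, 2236 → Mar 5, 2237: 365 days.
Mar 5, 2237 → Mar 5, 2238: 365 days.
Mar 5, 2238 → Mar 5, 2239: 365 days.
Mar 5, 2239 → Apr 5, 2239: 31 days (March has 31).
Apr 5, 2239 → May 5, 2239: 30 days (April has 30).
May 5, 2239 → Jun 5, 2239: 31 days (May has 31).
Jun 5, 2239 → Jul 5, 2239: 30 days (June has 30).
Jul 5, 2239 → Aug 5, 2239: 31 days (July has 31).
Aug 5, 2239 → Sep 5, 2239: 31 days (August has 31).
Sep 5, 2239 → Oct 5, 2239: 30 days (September has 30).
Oct 5, 2239 → Nov 5, 2239: 31 days (October has 31).
Nov 5, 2239 → Dec 5, 2239: 30 days (November has 30).
Dec 5, 2239 → Jan 4, 2240: 30 days.
Total: 1400 days.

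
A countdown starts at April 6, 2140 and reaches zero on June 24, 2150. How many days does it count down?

Apr 6, 2140 → Apr 6, 2141: 365 days.
Apr 6, 2141 → Apr 6, 2142: 365 days.
Apr 6, 2142 → Apr 6, 2143: 365 days.
Apr 6, 2143 → Apr 6, 2144: 366 days (Feb 29, 2144 is in that span).
Apr 6, 2144 → Apr 6, 2145: 365 days.
Apr 6, 2145 → Apr 6, 2146: 365 days.
Apr 6, 2146 → Apr 6, 2147: 365 days.
Apr 6, 2147 → Apr 6, 2148: 366 days (Feb 29, 2148 is in that span).
Apr 6, 2148 → Apr 6, 2149: 365 days.
Apr 6, 2149 → Apr 6, 2150: 365 days.
Apr 6, 2150 → May 6, 2150: 30 days (April has 30).
May 6, 2150 → Jun 6, 2150: 31 days (May has 31).
Jun 6, 2150 → Jun 24, 2150: 18 days.
Total: 3731 days.

3731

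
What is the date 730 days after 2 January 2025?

January 2, 2027

+365 (one year) → Jan 2, 2026 (365 left).
Jan has 31 days: +30 → Feb 1, 2026 (335 left).
Feb has 28 days: +28 → Mar 1, 2026 (307 left).
Mar has 31 days: +31 → Apr 1, 2026 (276 left).
Apr has 30 days: +30 → May 1, 2026 (246 left).
May has 31 days: +31 → Jun 1, 2026 (215 left).
Jun has 30 days: +30 → Jul 1, 2026 (185 left).
Jul has 31 days: +31 → Aug 1, 2026 (154 left).
Aug has 31 days: +31 → Sep 1, 2026 (123 left).
Sep has 30 days: +30 → Oct 1, 2026 (93 left).
Oct has 31 days: +31 → Nov 1, 2026 (62 left).
Nov has 30 days: +30 → Dec 1, 2026 (32 left).
Dec has 31 days: +31 → Jan 1, 2027 (1 left).
+1 → Jan 2, 2027.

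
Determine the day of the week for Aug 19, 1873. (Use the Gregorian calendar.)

Tuesday

January 1, 1873 is a Wednesday.
Jan 1, 1873 → Feb 1, 1873: 31 days (January has 31).
Feb 1, 1873 → Mar 1, 1873: 28 days (February has 28).
Mar 1, 1873 → Apr 1, 1873: 31 days (March has 31).
Apr 1, 1873 → May 1, 1873: 30 days (April has 30).
May 1, 1873 → Jun 1, 1873: 31 days (May has 31).
Jun 1, 1873 → Jul 1, 1873: 30 days (June has 30).
Jul 1, 1873 → Aug 1, 1873: 31 days (July has 31).
Aug 1, 1873 → Aug 19, 1873: 18 days.
Total: 230 days.
230 mod 7 = 6, so Wednesday + 6 = Tuesday.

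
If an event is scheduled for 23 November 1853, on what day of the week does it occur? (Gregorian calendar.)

Wednesday

Doomsday rule: the anchor day for the 1800s is Friday. For year 53: 53÷12 = 4 r 5, and 5÷4 = 1, so 4+5+1 = 10.
Friday + 10 ≡ Monday — that's 1853's doomsday.
In November the doomsday date is Nov 7.
Nov 23 is 16 days after Nov 7; 16 mod 7 = 2, so Monday + 2 = Wednesday.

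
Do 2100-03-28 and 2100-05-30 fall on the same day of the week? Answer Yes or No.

From Mar 28, 2100 to May 30, 2100 is 63 days.
63 mod 7 = 0, so they are the same weekday.
(Mar 28, 2100 is a Sunday; May 30, 2100 is a Sunday.)

Yes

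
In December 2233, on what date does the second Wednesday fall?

December 11, 2233

December 1, 2233 is a Sunday.
The first Wednesday is therefore December 4 (3 days later).
The second Wednesday is 4 + 1×7 = December 11.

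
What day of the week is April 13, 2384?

Doomsday rule: the anchor day for the 2300s is Wednesday. For year 84: 84÷12 = 7 r 0, and 0÷4 = 0, so 7+0+0 = 7.
Wednesday + 7 ≡ Wednesday — that's 2384's doomsday.
In April the doomsday date is Apr 4.
Apr 13 is 9 days after Apr 4; 9 mod 7 = 2, so Wednesday + 2 = Friday.

Friday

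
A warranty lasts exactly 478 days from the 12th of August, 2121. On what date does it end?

+365 (one year) → Aug 12, 2122 (113 left).
Aug has 31 days: +20 → Sep 1, 2122 (93 left).
Sep has 30 days: +30 → Oct 1, 2122 (63 left).
Oct has 31 days: +31 → Nov 1, 2122 (32 left).
Nov has 30 days: +30 → Dec 1, 2122 (2 left).
+2 → Dec 3, 2122.

December 3, 2122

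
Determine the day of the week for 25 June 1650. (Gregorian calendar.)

Saturday

Doomsday rule: the anchor day for the 1600s is Tuesday. For year 50: 50÷12 = 4 r 2, and 2÷4 = 0, so 4+2+0 = 6.
Tuesday + 6 ≡ Monday — that's 1650's doomsday.
In June the doomsday date is Jun 6.
Jun 25 is 19 days after Jun 6; 19 mod 7 = 5, so Monday + 5 = Saturday.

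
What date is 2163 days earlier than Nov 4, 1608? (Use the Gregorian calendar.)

−366 (one year; includes Feb 29, 1608) → Nov 4, 1607 (1797 left).
−365 (one year) → Nov 4, 1606 (1432 left).
−365 (one year) → Nov 4, 1605 (1067 left).
−365 (one year) → Nov 4, 1604 (702 left).
−366 (one year; includes Feb 29, 1604) → Nov 4, 1603 (336 left).
−4 → Oct 31, 1603 (end of Oct, 31 days; 332 left).
−31 → Sep 30, 1603 (end of Sep, 30 days; 301 left).
−30 → Aug 31, 1603 (end of Aug, 31 days; 271 left).
−31 → Jul 31, 1603 (end of Jul, 31 days; 240 left).
−31 → Jun 30, 1603 (end of Jun, 30 days; 209 left).
−30 → May 31, 1603 (end of May, 31 days; 179 left).
−31 → Apr 30, 1603 (end of Apr, 30 days; 148 left).
−30 → Mar 31, 1603 (end of Mar, 31 days; 118 left).
−31 → Feb 28, 1603 (end of Feb, 28 days; 87 left).
−28 → Jan 31, 1603 (end of Jan, 31 days; 59 left).
−31 → Dec 31, 1602 (end of Dec, 31 days; 28 left).
−28 → Dec 3, 1602.

December 3, 1602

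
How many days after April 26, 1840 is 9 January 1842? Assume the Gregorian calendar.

623

Apr 26, 1840 → Apr 26, 1841: 365 days.
Apr 26, 1841 → May 26, 1841: 30 days (April has 30).
May 26, 1841 → Jun 26, 1841: 31 days (May has 31).
Jun 26, 1841 → Jul 26, 1841: 30 days (June has 30).
Jul 26, 1841 → Aug 26, 1841: 31 days (July has 31).
Aug 26, 1841 → Sep 26, 1841: 31 days (August has 31).
Sep 26, 1841 → Oct 26, 1841: 30 days (September has 30).
Oct 26, 1841 → Nov 26, 1841: 31 days (October has 31).
Nov 26, 1841 → Dec 26, 1841: 30 days (November has 30).
Dec 26, 1841 → Jan 9, 1842: 14 days.
Total: 623 days.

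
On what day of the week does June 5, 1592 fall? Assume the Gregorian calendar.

Doomsday rule: the anchor day for the 1500s is Wednesday. For year 92: 92÷12 = 7 r 8, and 8÷4 = 2, so 7+8+2 = 17.
Wednesday + 17 ≡ Saturday — that's 1592's doomsday.
In June the doomsday date is Jun 6.
Jun 5 is 1 day before Jun 6; 1 mod 7 = 1, so Saturday − 1 = Friday.

Friday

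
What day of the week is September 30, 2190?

Doomsday rule: the anchor day for the 2100s is Sunday. For year 90: 90÷12 = 7 r 6, and 6÷4 = 1, so 7+6+1 = 14.
Sunday + 14 ≡ Sunday — that's 2190's doomsday.
In September the doomsday date is Sep 5.
Sep 30 is 25 days after Sep 5; 25 mod 7 = 4, so Sunday + 4 = Thursday.

Thursday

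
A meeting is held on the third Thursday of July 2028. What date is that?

July 1, 2028 is a Saturday.
The first Thursday is therefore July 6 (5 days later).
The third Thursday is 6 + 2×7 = July 20.

July 20, 2028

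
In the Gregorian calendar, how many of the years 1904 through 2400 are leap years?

122

Multiples of 4 in [1904,2400]: 125.
Of those, multiples of 100: 5 (not leap unless ÷400).
Multiples of 400: 2.
Leap years = 125 − 5 + 2 = 122.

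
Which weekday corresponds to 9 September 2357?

Monday

Doomsday rule: the anchor day for the 2300s is Wednesday. For year 57: 57÷12 = 4 r 9, and 9÷4 = 2, so 4+9+2 = 15.
Wednesday + 15 ≡ Thursday — that's 2357's doomsday.
In September the doomsday date is Sep 5.
Sep 9 is 4 days after Sep 5; 4 mod 7 = 4, so Thursday + 4 = Monday.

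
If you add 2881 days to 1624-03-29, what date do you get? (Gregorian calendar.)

+365 (one year) → Mar 29, 1625 (2516 left).
+365 (one year) → Mar 29, 1626 (2151 left).
+365 (one year) → Mar 29, 1627 (1786 left).
+366 (one year; includes Feb 29, 1628) → Mar 29, 1628 (1420 left).
+365 (one year) → Mar 29, 1629 (1055 left).
+365 (one year) → Mar 29, 1630 (690 left).
+365 (one year) → Mar 29, 1631 (325 left).
Mar has 31 days: +3 → Apr 1, 1631 (322 left).
Apr has 30 days: +30 → May 1, 1631 (292 left).
May has 31 days: +31 → Jun 1, 1631 (261 left).
Jun has 30 days: +30 → Jul 1, 1631 (231 left).
Jul has 31 days: +31 → Aug 1, 1631 (200 left).
Aug has 31 days: +31 → Sep 1, 1631 (169 left).
Sep has 30 days: +30 → Oct 1, 1631 (139 left).
Oct has 31 days: +31 → Nov 1, 1631 (108 left).
Nov has 30 days: +30 → Dec 1, 1631 (78 left).
Dec has 31 days: +31 → Jan 1, 1632 (47 left).
Jan has 31 days: +31 → Feb 1, 1632 (16 left).
+16 → Feb 17, 1632.

February 17, 1632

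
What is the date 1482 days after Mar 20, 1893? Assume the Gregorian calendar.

April 10, 1897

+365 (one year) → Mar 20, 1894 (1117 left).
+365 (one year) → Mar 20, 1895 (752 left).
+366 (one year; includes Feb 29, 1896) → Mar 20, 1896 (386 left).
Mar has 31 days: +12 → Apr 1, 1896 (374 left).
Apr has 30 days: +30 → May 1, 1896 (344 left).
May has 31 days: +31 → Jun 1, 1896 (313 left).
Jun has 30 days: +30 → Jul 1, 1896 (283 left).
Jul has 31 days: +31 → Aug 1, 1896 (252 left).
Aug has 31 days: +31 → Sep 1, 1896 (221 left).
Sep has 30 days: +30 → Oct 1, 1896 (191 left).
Oct has 31 days: +31 → Nov 1, 1896 (160 left).
Nov has 30 days: +30 → Dec 1, 1896 (130 left).
Dec has 31 days: +31 → Jan 1, 1897 (99 left).
Jan has 31 days: +31 → Feb 1, 1897 (68 left).
Feb has 28 days: +28 → Mar 1, 1897 (40 left).
Mar has 31 days: +31 → Apr 1, 1897 (9 left).
+9 → Apr 10, 1897.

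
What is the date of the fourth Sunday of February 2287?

February 27, 2287

February 1, 2287 is a Tuesday.
The first Sunday is therefore February 6 (5 days later).
The fourth Sunday is 6 + 3×7 = February 27.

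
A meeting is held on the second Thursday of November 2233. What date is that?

November 1, 2233 is a Friday.
The first Thursday is therefore November 7 (6 days later).
The second Thursday is 7 + 1×7 = November 14.

November 14, 2233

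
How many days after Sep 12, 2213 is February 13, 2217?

Sep 12, 2213 → Sep 12, 2214: 365 days.
Sep 12, 2214 → Sep 12, 2215: 365 days.
Sep 12, 2215 → Sep 12, 2216: 366 days (Feb 29, 2216 is in that span).
Sep 12, 2216 → Oct 12, 2216: 30 days (September has 30).
Oct 12, 2216 → Nov 12, 2216: 31 days (October has 31).
Nov 12, 2216 → Dec 12, 2216: 30 days (November has 30).
Dec 12, 2216 → Jan 12, 2217: 31 days (December has 31).
Jan 12, 2217 → Feb 12, 2217: 31 days (January has 31).
Feb 12, 2217 → Feb 13, 2217: 1 days.
Total: 1250 days.

1250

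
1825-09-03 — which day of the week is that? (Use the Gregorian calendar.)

Saturday

January 1, 1825 is a Saturday.
Jan 1, 1825 → Feb 1, 1825: 31 days (January has 31).
Feb 1, 1825 → Mar 1, 1825: 28 days (February has 28).
Mar 1, 1825 → Apr 1, 1825: 31 days (March has 31).
Apr 1, 1825 → May 1, 1825: 30 days (April has 30).
May 1, 1825 → Jun 1, 1825: 31 days (May has 31).
Jun 1, 1825 → Jul 1, 1825: 30 days (June has 30).
Jul 1, 1825 → Aug 1, 1825: 31 days (July has 31).
Aug 1, 1825 → Sep 1, 1825: 31 days (August has 31).
Sep 1, 1825 → Sep 3, 1825: 2 days.
Total: 245 days.
245 mod 7 = 0, so Saturday + 0 = Saturday.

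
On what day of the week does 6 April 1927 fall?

Doomsday rule: the anchor day for the 1900s is Wednesday. For year 27: 27÷12 = 2 r 3, and 3÷4 = 0, so 2+3+0 = 5.
Wednesday + 5 ≡ Monday — that's 1927's doomsday.
In April the doomsday date is Apr 4.
Apr 6 is 2 days after Apr 4; 2 mod 7 = 2, so Monday + 2 = Wednesday.

Wednesday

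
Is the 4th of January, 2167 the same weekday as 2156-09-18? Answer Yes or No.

From Sep 18, 2156 to Jan 4, 2167 is 3760 days.
3760 mod 7 = 1, so they are different weekdays.
(Sep 18, 2156 is a Saturday; Jan 4, 2167 is a Sunday.)

No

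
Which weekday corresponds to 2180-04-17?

Doomsday rule: the anchor day for the 2100s is Sunday. For year 80: 80÷12 = 6 r 8, and 8÷4 = 2, so 6+8+2 = 16.
Sunday + 16 ≡ Tuesday — that's 2180's doomsday.
In April the doomsday date is Apr 4.
Apr 17 is 13 days after Apr 4; 13 mod 7 = 6, so Tuesday + 6 = Monday.

Monday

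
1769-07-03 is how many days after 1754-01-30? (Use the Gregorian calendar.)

5633

Jan 30, 1754 → Jan 30, 1755: 365 days.
Jan 30, 1755 → Jan 30, 1756: 365 days.
Jan 30, 1756 → Jan 30, 1757: 366 days (Feb 29, 1756 is in that span).
Jan 30, 1757 → Jan 30, 1758: 365 days.
Jan 30, 1758 → Jan 30, 1759: 365 days.
Jan 30, 1759 → Jan 30, 1760: 365 days.
Jan 30, 1760 → Jan 30, 1761: 366 days (Feb 29, 1760 is in that span).
Jan 30, 1761 → Jan 30, 1762: 365 days.
Jan 30, 1762 → Jan 30, 1763: 365 days.
Jan 30, 1763 → Jan 30, 1764: 365 days.
Jan 30, 1764 → Jan 30, 1765: 366 days (Feb 29, 1764 is in that span).
Jan 30, 1765 → Jan 30, 1766: 365 days.
Jan 30, 1766 → Jan 30, 1767: 365 days.
Jan 30, 1767 → Jan 30, 1768: 365 days.
Jan 30, 1768 → Jan 30, 1769: 366 days (Feb 29, 1768 is in that span).
Jan 30, 1769 → Feb 28, 1769: 29 days (January has 31).
Feb 28, 1769 → Mar 28, 1769: 28 days (February has 28).
Mar 28, 1769 → Apr 28, 1769: 31 days (March has 31).
Apr 28, 1769 → May 28, 1769: 30 days (April has 30).
May 28, 1769 → Jun 28, 1769: 31 days (May has 31).
Jun 28, 1769 → Jul 3, 1769: 5 days.
Total: 5633 days.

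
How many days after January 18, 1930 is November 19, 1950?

Jan 18, 1930 → Jan 18, 1931: 365 days.
Jan 18, 1931 → Jan 18, 1932: 365 days.
Jan 18, 1932 → Jan 18, 1933: 366 days (Feb 29, 1932 is in that span).
Jan 18, 1933 → Jan 18, 1934: 365 days.
Jan 18, 1934 → Jan 18, 1935: 365 days.
Jan 18, 1935 → Jan 18, 1936: 365 days.
Jan 18, 1936 → Jan 18, 1937: 366 days (Feb 29, 1936 is in that span).
Jan 18, 1937 → Jan 18, 1938: 365 days.
Jan 18, 1938 → Jan 18, 1939: 365 days.
Jan 18, 1939 → Jan 18, 1940: 365 days.
Jan 18, 1940 → Jan 18, 1941: 366 days (Feb 29, 1940 is in that span).
Jan 18, 1941 → Jan 18, 1942: 365 days.
Jan 18, 1942 → Jan 18, 1943: 365 days.
Jan 18, 1943 → Jan 18, 1944: 365 days.
Jan 18, 1944 → Jan 18, 1945: 366 days (Feb 29, 1944 is in that span).
Jan 18, 1945 → Jan 18, 1946: 365 days.
Jan 18, 1946 → Jan 18, 1947: 365 days.
Jan 18, 1947 → Jan 18, 1948: 365 days.
Jan 18, 1948 → Jan 18, 1949: 366 days (Feb 29, 1948 is in that span).
Jan 18, 1949 → Jan 18, 1950: 365 days.
Jan 18, 1950 → Feb 18, 1950: 31 days (January has 31).
Feb 18, 1950 → Mar 18, 1950: 28 days (February has 28).
Mar 18, 1950 → Apr 18, 1950: 31 days (March has 31).
Apr 18, 1950 → May 18, 1950: 30 days (April has 30).
May 18, 1950 → Jun 18, 1950: 31 days (May has 31).
Jun 18, 1950 → Jul 18, 1950: 30 days (June has 30).
Jul 18, 1950 → Aug 18, 1950: 31 days (July has 31).
Aug 18, 1950 → Sep 18, 1950: 31 days (August has 31).
Sep 18, 1950 → Oct 18, 1950: 30 days (September has 30).
Oct 18, 1950 → Nov 18, 1950: 31 days (October has 31).
Nov 18, 1950 → Nov 19, 1950: 1 days.
Total: 7610 days.

7610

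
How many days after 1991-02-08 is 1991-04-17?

Feb 8, 1991 → Mar 8, 1991: 28 days (February has 28).
Mar 8, 1991 → Apr 8, 1991: 31 days (March has 31).
Apr 8, 1991 → Apr 17, 1991: 9 days.
Total: 68 days.

68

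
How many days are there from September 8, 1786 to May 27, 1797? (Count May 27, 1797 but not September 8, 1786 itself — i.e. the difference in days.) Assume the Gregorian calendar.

3914

Sep 8, 1786 → Sep 8, 1787: 365 days.
Sep 8, 1787 → Sep 8, 1788: 366 days (Feb 29, 1788 is in that span).
Sep 8, 1788 → Sep 8, 1789: 365 days.
Sep 8, 1789 → Sep 8, 1790: 365 days.
Sep 8, 1790 → Sep 8, 1791: 365 days.
Sep 8, 1791 → Sep 8, 1792: 366 days (Feb 29, 1792 is in that span).
Sep 8, 1792 → Sep 8, 1793: 365 days.
Sep 8, 1793 → Sep 8, 1794: 365 days.
Sep 8, 1794 → Sep 8, 1795: 365 days.
Sep 8, 1795 → Sep 8, 1796: 366 days (Feb 29, 1796 is in that span).
Sep 8, 1796 → Oct 8, 1796: 30 days (September has 30).
Oct 8, 1796 → Nov 8, 1796: 31 days (October has 31).
Nov 8, 1796 → Dec 8, 1796: 30 days (November has 30).
Dec 8, 1796 → Jan 8, 1797: 31 days (December has 31).
Jan 8, 1797 → Feb 8, 1797: 31 days (January has 31).
Feb 8, 1797 → Mar 8, 1797: 28 days (February has 28).
Mar 8, 1797 → Apr 8, 1797: 31 days (March has 31).
Apr 8, 1797 → May 8, 1797: 30 days (April has 30).
May 8, 1797 → May 27, 1797: 19 days.
Total: 3914 days.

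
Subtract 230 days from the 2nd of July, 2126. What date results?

November 14, 2125

−2 → Jun 30, 2126 (end of Jun, 30 days; 228 left).
−30 → May 31, 2126 (end of May, 31 days; 198 left).
−31 → Apr 30, 2126 (end of Apr, 30 days; 167 left).
−30 → Mar 31, 2126 (end of Mar, 31 days; 137 left).
−31 → Feb 28, 2126 (end of Feb, 28 days; 106 left).
−28 → Jan 31, 2126 (end of Jan, 31 days; 78 left).
−31 → Dec 31, 2125 (end of Dec, 31 days; 47 left).
−31 → Nov 30, 2125 (end of Nov, 30 days; 16 left).
−16 → Nov 14, 2125.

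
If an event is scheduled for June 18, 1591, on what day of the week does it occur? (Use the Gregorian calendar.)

Tuesday

Doomsday rule: the anchor day for the 1500s is Wednesday. For year 91: 91÷12 = 7 r 7, and 7÷4 = 1, so 7+7+1 = 15.
Wednesday + 15 ≡ Thursday — that's 1591's doomsday.
In June the doomsday date is Jun 6.
Jun 18 is 12 days after Jun 6; 12 mod 7 = 5, so Thursday + 5 = Tuesday.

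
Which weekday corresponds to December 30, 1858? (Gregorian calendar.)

Doomsday rule: the anchor day for the 1800s is Friday. For year 58: 58÷12 = 4 r 10, and 10÷4 = 2, so 4+10+2 = 16.
Friday + 16 ≡ Sunday — that's 1858's doomsday.
In December the doomsday date is Dec 12.
Dec 30 is 18 days after Dec 12; 18 mod 7 = 4, so Sunday + 4 = Thursday.

Thursday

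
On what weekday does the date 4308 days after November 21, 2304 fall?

Thursday

Nov 21, 2304 is a Monday.
4308 mod 7 = 3, so 4308 days after a Monday is Monday + 3 = Thursday.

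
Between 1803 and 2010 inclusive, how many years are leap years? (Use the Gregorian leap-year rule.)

Multiples of 4 in [1803,2010]: 52.
Of those, multiples of 100: 2 (not leap unless ÷400).
Multiples of 400: 1.
Leap years = 52 − 2 + 1 = 51.

51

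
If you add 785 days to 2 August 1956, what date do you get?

+365 (one year) → Aug 2, 1957 (420 left).
+365 (one year) → Aug 2, 1958 (55 left).
Aug has 31 days: +30 → Sep 1, 1958 (25 left).
+25 → Sep 26, 1958.

September 26, 1958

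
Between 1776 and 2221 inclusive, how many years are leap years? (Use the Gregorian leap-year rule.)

108

Multiples of 4 in [1776,2221]: 112.
Of those, multiples of 100: 5 (not leap unless ÷400).
Multiples of 400: 1.
Leap years = 112 − 5 + 1 = 108.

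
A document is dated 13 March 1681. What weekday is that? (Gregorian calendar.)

Thursday

Doomsday rule: the anchor day for the 1600s is Tuesday. For year 81: 81÷12 = 6 r 9, and 9÷4 = 2, so 6+9+2 = 17.
Tuesday + 17 ≡ Friday — that's 1681's doomsday.
In March the doomsday date is Mar 14.
Mar 13 is 1 day before Mar 14; 1 mod 7 = 1, so Friday − 1 = Thursday.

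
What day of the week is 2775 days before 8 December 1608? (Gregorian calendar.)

Friday

First find the weekday of Dec 8, 1608. Doomsday rule: the anchor day for the 1600s is Tuesday. For year 08: 8÷12 = 0 r 8, and 8÷4 = 2, so 0+8+2 = 10.
Tuesday + 10 ≡ Friday — that's 1608's doomsday.
In December the doomsday date is Dec 12.
Dec 8 is 4 days before Dec 12; 4 mod 7 = 4, so Friday − 4 = Monday.
2775 mod 7 = 3, so 2775 days before a Monday is Monday − 3 = Friday.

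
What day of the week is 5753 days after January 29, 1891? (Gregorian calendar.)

Wednesday

First find the weekday of Jan 29, 1891. Doomsday rule: the anchor day for the 1800s is Friday. For year 91: 91÷12 = 7 r 7, and 7÷4 = 1, so 7+7+1 = 15.
Friday + 15 ≡ Saturday — that's 1891's doomsday.
In January the doomsday date is Jan 3 (1891 is not a leap year).
Jan 29 is 26 days after Jan 3; 26 mod 7 = 5, so Saturday + 5 = Thursday.
5753 mod 7 = 6, so 5753 days after a Thursday is Thursday + 6 = Wednesday.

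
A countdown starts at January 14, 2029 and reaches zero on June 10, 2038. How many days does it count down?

3434

Jan 14, 2029 → Jan 14, 2030: 365 days.
Jan 14, 2030 → Jan 14, 2031: 365 days.
Jan 14, 2031 → Jan 14, 2032: 365 days.
Jan 14, 2032 → Jan 14, 2033: 366 days (Feb 29, 2032 is in that span).
Jan 14, 2033 → Jan 14, 2034: 365 days.
Jan 14, 2034 → Jan 14, 2035: 365 days.
Jan 14, 2035 → Jan 14, 2036: 365 days.
Jan 14, 2036 → Jan 14, 2037: 366 days (Feb 29, 2036 is in that span).
Jan 14, 2037 → Jan 14, 2038: 365 days.
Jan 14, 2038 → Feb 14, 2038: 31 days (January has 31).
Feb 14, 2038 → Mar 14, 2038: 28 days (February has 28).
Mar 14, 2038 → Apr 14, 2038: 31 days (March has 31).
Apr 14, 2038 → May 14, 2038: 30 days (April has 30).
May 14, 2038 → Jun 10, 2038: 27 days.
Total: 3434 days.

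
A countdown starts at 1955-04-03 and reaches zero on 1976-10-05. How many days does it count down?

7856

Apr 3, 1955 → Apr 3, 1956: 366 days (Feb 29, 1956 is in that span).
Apr 3, 1956 → Apr 3, 1957: 365 days.
Apr 3, 1957 → Apr 3, 1958: 365 days.
Apr 3, 1958 → Apr 3, 1959: 365 days.
Apr 3, 1959 → Apr 3, 1960: 366 days (Feb 29, 1960 is in that span).
Apr 3, 1960 → Apr 3, 1961: 365 days.
Apr 3, 1961 → Apr 3, 1962: 365 days.
Apr 3, 1962 → Apr 3, 1963: 365 days.
Apr 3, 1963 → Apr 3, 1964: 366 days (Feb 29, 1964 is in that span).
Apr 3, 1964 → Apr 3, 1965: 365 days.
Apr 3, 1965 → Apr 3, 1966: 365 days.
Apr 3, 1966 → Apr 3, 1967: 365 days.
Apr 3, 1967 → Apr 3, 1968: 366 days (Feb 29, 1968 is in that span).
Apr 3, 1968 → Apr 3, 1969: 365 days.
Apr 3, 1969 → Apr 3, 1970: 365 days.
Apr 3, 1970 → Apr 3, 1971: 365 days.
Apr 3, 1971 → Apr 3, 1972: 366 days (Feb 29, 1972 is in that span).
Apr 3, 1972 → Apr 3, 1973: 365 days.
Apr 3, 1973 → Apr 3, 1974: 365 days.
Apr 3, 1974 → Apr 3, 1975: 365 days.
Apr 3, 1975 → Apr 3, 1976: 366 days (Feb 29, 1976 is in that span).
Apr 3, 1976 → May 3, 1976: 30 days (April has 30).
May 3, 1976 → Jun 3, 1976: 31 days (May has 31).
Jun 3, 1976 → Jul 3, 1976: 30 days (June has 30).
Jul 3, 1976 → Aug 3, 1976: 31 days (July has 31).
Aug 3, 1976 → Sep 3, 1976: 31 days (August has 31).
Sep 3, 1976 → Oct 3, 1976: 30 days (September has 30).
Oct 3, 1976 → Oct 5, 1976: 2 days.
Total: 7856 days.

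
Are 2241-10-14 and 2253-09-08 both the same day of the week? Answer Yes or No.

From Oct 14, 2241 to Sep 8, 2253 is 4347 days.
4347 mod 7 = 0, so they are the same weekday.
(Oct 14, 2241 is a Thursday; Sep 8, 2253 is a Thursday.)

Yes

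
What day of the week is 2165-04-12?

Friday

Doomsday rule: the anchor day for the 2100s is Sunday. For year 65: 65÷12 = 5 r 5, and 5÷4 = 1, so 5+5+1 = 11.
Sunday + 11 ≡ Thursday — that's 2165's doomsday.
In April the doomsday date is Apr 4.
Apr 12 is 8 days after Apr 4; 8 mod 7 = 1, so Thursday + 1 = Friday.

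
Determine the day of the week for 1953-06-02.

January 1, 1953 is a Thursday.
Jan 1, 1953 → Feb 1, 1953: 31 days (January has 31).
Feb 1, 1953 → Mar 1, 1953: 28 days (February has 28).
Mar 1, 1953 → Apr 1, 1953: 31 days (March has 31).
Apr 1, 1953 → May 1, 1953: 30 days (April has 30).
May 1, 1953 → Jun 1, 1953: 31 days (May has 31).
Jun 1, 1953 → Jun 2, 1953: 1 days.
Total: 152 days.
152 mod 7 = 5, so Thursday + 5 = Tuesday.

Tuesday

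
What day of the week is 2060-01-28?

Wednesday

Doomsday rule: the anchor day for the 2000s is Tuesday. For year 60: 60÷12 = 5 r 0, and 0÷4 = 0, so 5+0+0 = 5.
Tuesday + 5 ≡ Sunday — that's 2060's doomsday.
In January the doomsday date is Jan 4 (2060 is a leap year (divisible by 4)).
Jan 28 is 24 days after Jan 4; 24 mod 7 = 3, so Sunday + 3 = Wednesday.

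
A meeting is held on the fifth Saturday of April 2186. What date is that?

April 29, 2186

April 1, 2186 is a Saturday.
The first Saturday is therefore April 1 (same day).
The fifth Saturday is 1 + 4×7 = April 29.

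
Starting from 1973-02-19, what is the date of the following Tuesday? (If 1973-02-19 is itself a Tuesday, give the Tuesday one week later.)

Feb 19, 1973 is a Monday.
From Monday to the next Tuesday is 1 day.
Feb 19, 1973 + 1 = Feb 20, 1973.

February 20, 1973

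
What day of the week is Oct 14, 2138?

Tuesday

Doomsday rule: the anchor day for the 2100s is Sunday. For year 38: 38÷12 = 3 r 2, and 2÷4 = 0, so 3+2+0 = 5.
Sunday + 5 ≡ Friday — that's 2138's doomsday.
In October the doomsday date is Oct 10.
Oct 14 is 4 days after Oct 10; 4 mod 7 = 4, so Friday + 4 = Tuesday.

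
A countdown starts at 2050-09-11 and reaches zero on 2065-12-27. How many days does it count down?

5586

Sep 11, 2050 → Sep 11, 2051: 365 days.
Sep 11, 2051 → Sep 11, 2052: 366 days (Feb 29, 2052 is in that span).
Sep 11, 2052 → Sep 11, 2053: 365 days.
Sep 11, 2053 → Sep 11, 2054: 365 days.
Sep 11, 2054 → Sep 11, 2055: 365 days.
Sep 11, 2055 → Sep 11, 2056: 366 days (Feb 29, 2056 is in that span).
Sep 11, 2056 → Sep 11, 2057: 365 days.
Sep 11, 2057 → Sep 11, 2058: 365 days.
Sep 11, 2058 → Sep 11, 2059: 365 days.
Sep 11, 2059 → Sep 11, 2060: 366 days (Feb 29, 2060 is in that span).
Sep 11, 2060 → Sep 11, 2061: 365 days.
Sep 11, 2061 → Sep 11, 2062: 365 days.
Sep 11, 2062 → Sep 11, 2063: 365 days.
Sep 11, 2063 → Sep 11, 2064: 366 days (Feb 29, 2064 is in that span).
Sep 11, 2064 → Sep 11, 2065: 365 days.
Sep 11, 2065 → Oct 11, 2065: 30 days (September has 30).
Oct 11, 2065 → Nov 11, 2065: 31 days (October has 31).
Nov 11, 2065 → Dec 11, 2065: 30 days (November has 30).
Dec 11, 2065 → Dec 27, 2065: 16 days.
Total: 5586 days.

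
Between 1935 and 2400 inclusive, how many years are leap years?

114

Multiples of 4 in [1935,2400]: 117.
Of those, multiples of 100: 5 (not leap unless ÷400).
Multiples of 400: 2.
Leap years = 117 − 5 + 2 = 114.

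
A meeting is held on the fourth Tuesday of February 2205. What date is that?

February 1, 2205 is a Friday.
The first Tuesday is therefore February 5 (4 days later).
The fourth Tuesday is 5 + 3×7 = February 26.

February 26, 2205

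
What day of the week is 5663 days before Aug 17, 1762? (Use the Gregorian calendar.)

Tuesday

First find the weekday of Aug 17, 1762. Doomsday rule: the anchor day for the 1700s is Sunday. For year 62: 62÷12 = 5 r 2, and 2÷4 = 0, so 5+2+0 = 7.
Sunday + 7 ≡ Sunday — that's 1762's doomsday.
In August the doomsday date is Aug 8.
Aug 17 is 9 days after Aug 8; 9 mod 7 = 2, so Sunday + 2 = Tuesday.
5663 mod 7 = 0, so 5663 days before a Tuesday is Tuesday − 0 = Tuesday.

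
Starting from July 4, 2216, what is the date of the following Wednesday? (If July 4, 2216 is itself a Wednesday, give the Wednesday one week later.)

July 10, 2216

Jul 4, 2216 is a Thursday.
From Thursday to the next Wednesday is 6 days.
Jul 4, 2216 + 6 = Jul 10, 2216.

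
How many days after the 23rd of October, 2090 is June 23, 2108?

Oct 23, 2090 → Oct 23, 2091: 365 days.
Oct 23, 2091 → Oct 23, 2092: 366 days (Feb 29, 2092 is in that span).
Oct 23, 2092 → Oct 23, 2093: 365 days.
Oct 23, 2093 → Oct 23, 2094: 365 days.
Oct 23, 2094 → Oct 23, 2095: 365 days.
Oct 23, 2095 → Oct 23, 2096: 366 days (Feb 29, 2096 is in that span).
Oct 23, 2096 → Oct 23, 2097: 365 days.
Oct 23, 2097 → Oct 23, 2098: 365 days.
Oct 23, 2098 → Oct 23, 2099: 365 days.
Oct 23, 2099 → Oct 23, 2100: 365 days.
Oct 23, 2100 → Oct 23, 2101: 365 days.
Oct 23, 2101 → Oct 23, 2102: 365 days.
Oct 23, 2102 → Oct 23, 2103: 365 days.
Oct 23, 2103 → Oct 23, 2104: 366 days (Feb 29, 2104 is in that span).
Oct 23, 2104 → Oct 23, 2105: 365 days.
Oct 23, 2105 → Oct 23, 2106: 365 days.
Oct 23, 2106 → Oct 23, 2107: 365 days.
Oct 23, 2107 → Nov 23, 2107: 31 days (October has 31).
Nov 23, 2107 → Dec 23, 2107: 30 days (November has 30).
Dec 23, 2107 → Jan 23, 2108: 31 days (December has 31).
Jan 23, 2108 → Feb 23, 2108: 31 days (January has 31).
Feb 23, 2108 → Mar 23, 2108: 29 days (February has 29).
Mar 23, 2108 → Apr 23, 2108: 31 days (March has 31).
Apr 23, 2108 → May 23, 2108: 30 days (April has 30).
May 23, 2108 → Jun 23, 2108: 31 days.
Total: 6452 days.

6452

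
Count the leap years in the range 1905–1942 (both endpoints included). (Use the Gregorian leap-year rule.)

9

Multiples of 4 in [1905,1942]: 9.
Of those, multiples of 100: 0 (not leap unless ÷400).
Multiples of 400: 0.
Leap years = 9 − 0 + 0 = 9.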